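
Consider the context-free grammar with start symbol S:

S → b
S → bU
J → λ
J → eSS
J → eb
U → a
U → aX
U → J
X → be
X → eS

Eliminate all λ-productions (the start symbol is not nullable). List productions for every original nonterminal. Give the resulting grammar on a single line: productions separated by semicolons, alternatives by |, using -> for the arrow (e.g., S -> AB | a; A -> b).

S -> b | bU; J -> eb | eSS; U -> J | a | aX; X -> be | eS

Nullable set: {J, U}.
S -> bU: U nullable, giving b | bU.
Drop J -> λ.
U -> J: J nullable, giving J.
Unchanged (no nullable symbols): S -> b; J -> eSS; J -> eb; U -> a; U -> aX; X -> be; X -> eS.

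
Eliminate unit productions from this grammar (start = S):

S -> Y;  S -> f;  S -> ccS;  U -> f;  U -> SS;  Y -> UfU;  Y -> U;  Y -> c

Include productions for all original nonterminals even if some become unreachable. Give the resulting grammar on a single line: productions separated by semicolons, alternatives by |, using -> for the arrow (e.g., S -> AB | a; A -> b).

S -> c | f | SS | UfU | ccS; U -> f | SS; Y -> c | f | SS | UfU

Unit productions: S->Y, Y->U.
Unit pairs (A ⇒* B via units): (S,U), (S,Y), (Y,U).
S: inherits non-unit rules of {S, U, Y} → SS | UfU | c | ccS | f.
U: inherits non-unit rules of {U} → SS | f.
Y: inherits non-unit rules of {U, Y} → SS | UfU | c | f.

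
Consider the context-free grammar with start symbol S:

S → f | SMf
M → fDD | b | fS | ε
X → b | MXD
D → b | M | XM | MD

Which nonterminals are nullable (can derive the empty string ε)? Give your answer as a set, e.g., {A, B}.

{D, M}

Directly nullable (have an ε-rule): {M}.
D is nullable via D -> M (every symbol on the right is already known nullable).
Not nullable: S, X — each has a terminal in every rule's right-hand side or depends on a non-nullable symbol.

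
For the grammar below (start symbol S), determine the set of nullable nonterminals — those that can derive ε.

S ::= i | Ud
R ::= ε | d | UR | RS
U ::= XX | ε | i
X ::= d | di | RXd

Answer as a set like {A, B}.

Directly nullable (have an ε-rule): {R, U}.
Not nullable: S, X — each has a terminal in every rule's right-hand side or depends on a non-nullable symbol.

{R, U}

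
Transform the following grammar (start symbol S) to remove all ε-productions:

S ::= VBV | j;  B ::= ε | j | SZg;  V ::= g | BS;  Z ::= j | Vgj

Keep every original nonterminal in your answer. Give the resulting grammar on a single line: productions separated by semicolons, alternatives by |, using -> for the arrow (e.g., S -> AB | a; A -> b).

Nullable set: {B}.
S -> VBV: B nullable, giving VBV | VV.
Drop B -> ε.
V -> BS: B nullable, giving BS | S.
Unchanged (no nullable symbols): S -> j; B -> SZg; B -> j; V -> g; Z -> Vgj; Z -> j.

S -> j | VV | VBV; B -> j | SZg; V -> S | g | BS; Z -> j | Vgj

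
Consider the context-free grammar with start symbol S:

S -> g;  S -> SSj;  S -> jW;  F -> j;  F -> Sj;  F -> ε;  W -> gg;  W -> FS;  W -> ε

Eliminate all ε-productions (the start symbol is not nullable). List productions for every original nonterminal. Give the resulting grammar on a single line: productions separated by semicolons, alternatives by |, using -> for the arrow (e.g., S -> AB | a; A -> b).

Nullable set: {F, W}.
S -> jW: W nullable, giving j | jW.
Drop F -> ε.
Drop W -> ε.
W -> FS: F nullable, giving FS | S.
Unchanged (no nullable symbols): S -> SSj; S -> g; F -> Sj; F -> j; W -> gg.

S -> g | j | jW | SSj; F -> j | Sj; W -> S | FS | gg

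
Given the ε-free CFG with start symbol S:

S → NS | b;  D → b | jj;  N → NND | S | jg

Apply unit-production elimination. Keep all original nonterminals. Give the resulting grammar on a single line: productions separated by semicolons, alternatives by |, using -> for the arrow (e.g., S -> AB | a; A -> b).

Unit productions: N->S.
Unit pairs (A ⇒* B via units): (N,S).
S: inherits non-unit rules of {S} → NS | b.
D: inherits non-unit rules of {D} → b | jj.
N: inherits non-unit rules of {N, S} → NND | NS | b | jg.

S -> b | NS; D -> b | jj; N -> b | NS | jg | NND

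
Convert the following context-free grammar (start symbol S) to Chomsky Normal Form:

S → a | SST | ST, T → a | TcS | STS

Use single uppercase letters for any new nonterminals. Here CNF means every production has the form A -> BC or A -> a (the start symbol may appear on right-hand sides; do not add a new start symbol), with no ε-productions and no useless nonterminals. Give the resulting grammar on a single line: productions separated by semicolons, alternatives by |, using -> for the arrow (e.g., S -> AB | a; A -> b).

No ε-productions.
No unit productions to eliminate.
TERM: introduce A -> c and substitute in every rule of length ≥2.
BIN: S -> SST becomes S -> SB, B -> ST; T -> STS becomes T -> SC, C -> TS; T -> TAS becomes T -> TD, D -> AS.

S -> a | SB | ST; A -> c; B -> ST; C -> TS; D -> AS; T -> a | SC | TD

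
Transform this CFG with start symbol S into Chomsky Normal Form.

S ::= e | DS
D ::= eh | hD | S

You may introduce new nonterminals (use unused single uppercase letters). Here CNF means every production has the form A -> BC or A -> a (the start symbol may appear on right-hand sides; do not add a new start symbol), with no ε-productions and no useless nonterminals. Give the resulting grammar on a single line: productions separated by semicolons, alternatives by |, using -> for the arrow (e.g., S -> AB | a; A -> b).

No ε-productions.
After unit-elimination: S -> e | DS; D -> e | DS | eh | hD.
TERM: introduce A -> e, B -> h and substitute in every rule of length ≥2.

S -> e | DS; A -> e; B -> h; D -> e | AB | BD | DS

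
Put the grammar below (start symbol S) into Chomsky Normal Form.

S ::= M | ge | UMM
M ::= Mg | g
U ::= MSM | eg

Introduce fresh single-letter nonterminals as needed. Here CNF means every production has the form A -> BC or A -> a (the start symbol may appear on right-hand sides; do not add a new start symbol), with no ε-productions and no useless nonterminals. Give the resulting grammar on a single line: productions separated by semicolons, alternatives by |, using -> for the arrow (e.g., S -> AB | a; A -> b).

No ε-productions.
After unit-elimination: S -> g | Mg | ge | UMM; M -> g | Mg; U -> eg | MSM.
TERM: introduce B -> e, A -> g and substitute in every rule of length ≥2.
BIN: S -> UMM becomes S -> UC, C -> MM; U -> MSM becomes U -> MD, D -> SM.

S -> g | AB | MA | UC; A -> g; B -> e; C -> MM; D -> SM; M -> g | MA; U -> BA | MD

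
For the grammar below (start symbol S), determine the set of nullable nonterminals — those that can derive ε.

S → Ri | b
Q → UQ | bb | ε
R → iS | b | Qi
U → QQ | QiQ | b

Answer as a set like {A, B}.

{Q, U}

Directly nullable (have an ε-rule): {Q}.
U is nullable via U -> QQ (every symbol on the right is already known nullable).
Not nullable: R, S — each has a terminal in every rule's right-hand side or depends on a non-nullable symbol.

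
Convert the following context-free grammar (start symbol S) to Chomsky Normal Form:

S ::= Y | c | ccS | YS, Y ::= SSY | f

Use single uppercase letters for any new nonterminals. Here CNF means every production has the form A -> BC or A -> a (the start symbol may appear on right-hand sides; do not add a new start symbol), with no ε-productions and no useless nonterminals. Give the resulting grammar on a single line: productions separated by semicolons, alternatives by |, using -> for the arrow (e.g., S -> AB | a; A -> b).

No ε-productions.
After unit-elimination: S -> c | f | YS | SSY | ccS; Y -> f | SSY.
TERM: introduce A -> c and substitute in every rule of length ≥2.
BIN: S -> AAS becomes S -> AB, B -> AS; S -> SSY becomes S -> SC, C -> SY; Y -> SSY becomes Y -> SD, D -> SY.

S -> c | f | AB | SC | YS; A -> c; B -> AS; C -> SY; D -> SY; Y -> f | SD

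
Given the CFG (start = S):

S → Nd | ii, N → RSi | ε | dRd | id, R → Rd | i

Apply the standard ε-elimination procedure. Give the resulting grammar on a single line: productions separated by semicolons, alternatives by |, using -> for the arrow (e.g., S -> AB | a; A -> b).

Nullable set: {N}.
S -> Nd: N nullable, giving Nd | d.
Drop N -> ε.
Unchanged (no nullable symbols): S -> ii; N -> RSi; N -> dRd; N -> id; R -> Rd; R -> i.

S -> d | Nd | ii; N -> id | RSi | dRd; R -> i | Rd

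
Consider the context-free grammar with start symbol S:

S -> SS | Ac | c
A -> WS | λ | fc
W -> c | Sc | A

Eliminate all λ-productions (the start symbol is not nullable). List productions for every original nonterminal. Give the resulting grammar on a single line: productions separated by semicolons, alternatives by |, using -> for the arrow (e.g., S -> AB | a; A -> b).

S -> c | Ac | SS; A -> S | WS | fc; W -> A | c | Sc

Nullable set: {A, W}.
S -> Ac: A nullable, giving Ac | c.
Drop A -> λ.
A -> WS: W nullable, giving S | WS.
W -> A: A nullable, giving A.
Unchanged (no nullable symbols): S -> SS; S -> c; A -> fc; W -> Sc; W -> c.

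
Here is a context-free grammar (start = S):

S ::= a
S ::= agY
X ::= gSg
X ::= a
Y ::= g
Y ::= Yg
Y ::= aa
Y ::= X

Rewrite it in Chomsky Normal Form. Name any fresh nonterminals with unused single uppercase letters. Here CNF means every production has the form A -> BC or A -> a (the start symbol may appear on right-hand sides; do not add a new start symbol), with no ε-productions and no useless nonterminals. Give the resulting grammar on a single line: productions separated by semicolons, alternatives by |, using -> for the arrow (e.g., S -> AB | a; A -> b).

No ε-productions.
After unit-elimination: S -> a | agY; X -> a | gSg; Y -> a | g | Yg | aa | gSg.
TERM: introduce A -> a, B -> g and substitute in every rule of length ≥2.
BIN: S -> ABY becomes S -> AC, C -> BY; X -> BSB becomes X -> BD, D -> SB; Y -> BSB becomes Y -> BE, E -> SB.
Drop unreachable/unproductive: X.

S -> a | AC; A -> a; B -> g; C -> BY; E -> SB; Y -> a | g | AA | BE | YB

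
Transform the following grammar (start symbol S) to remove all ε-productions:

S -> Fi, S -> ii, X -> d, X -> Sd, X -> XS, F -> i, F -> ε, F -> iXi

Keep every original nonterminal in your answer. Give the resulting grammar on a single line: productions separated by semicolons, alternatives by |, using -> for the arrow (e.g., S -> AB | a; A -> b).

Nullable set: {F}.
S -> Fi: F nullable, giving Fi | i.
Drop F -> ε.
Unchanged (no nullable symbols): S -> ii; F -> i; F -> iXi; X -> Sd; X -> XS; X -> d.

S -> i | Fi | ii; F -> i | iXi; X -> d | Sd | XS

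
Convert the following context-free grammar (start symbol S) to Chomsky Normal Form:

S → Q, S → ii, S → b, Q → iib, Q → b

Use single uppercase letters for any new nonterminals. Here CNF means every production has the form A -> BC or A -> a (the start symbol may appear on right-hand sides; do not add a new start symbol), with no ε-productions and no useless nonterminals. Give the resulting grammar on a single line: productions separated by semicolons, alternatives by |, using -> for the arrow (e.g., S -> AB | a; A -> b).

No ε-productions.
After unit-elimination: S -> b | ii | iib; Q -> b | iib.
TERM: introduce B -> b, A -> i and substitute in every rule of length ≥2.
BIN: Q -> AAB becomes Q -> AC, C -> AB; S -> AAB becomes S -> AD, D -> AB.
Drop unreachable/unproductive: Q.

S -> b | AA | AD; A -> i; B -> b; D -> AB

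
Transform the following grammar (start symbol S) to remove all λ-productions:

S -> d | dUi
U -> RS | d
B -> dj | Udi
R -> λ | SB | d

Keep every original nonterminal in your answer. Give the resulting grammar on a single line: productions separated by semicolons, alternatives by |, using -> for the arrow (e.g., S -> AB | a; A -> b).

Nullable set: {R}.
Drop R -> λ.
U -> RS: R nullable, giving RS | S.
Unchanged (no nullable symbols): S -> d; S -> dUi; B -> Udi; B -> dj; R -> SB; R -> d; U -> d.

S -> d | dUi; B -> dj | Udi; R -> d | SB; U -> S | d | RS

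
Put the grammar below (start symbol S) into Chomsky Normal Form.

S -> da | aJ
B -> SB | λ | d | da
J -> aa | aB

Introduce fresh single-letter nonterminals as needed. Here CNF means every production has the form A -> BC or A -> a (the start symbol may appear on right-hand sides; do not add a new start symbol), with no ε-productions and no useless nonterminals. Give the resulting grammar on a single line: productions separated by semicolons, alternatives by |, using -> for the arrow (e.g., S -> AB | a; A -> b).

S -> AJ | CA; A -> a; B -> d | AJ | CA | SB; C -> d; J -> a | AA | AB

Nullable: {B}; after ε-elimination: S -> aJ | da; B -> S | d | SB | da; J -> a | aB | aa.
After unit-elimination: S -> aJ | da; B -> d | SB | aJ | da; J -> a | aB | aa.
TERM: introduce A -> a, C -> d and substitute in every rule of length ≥2.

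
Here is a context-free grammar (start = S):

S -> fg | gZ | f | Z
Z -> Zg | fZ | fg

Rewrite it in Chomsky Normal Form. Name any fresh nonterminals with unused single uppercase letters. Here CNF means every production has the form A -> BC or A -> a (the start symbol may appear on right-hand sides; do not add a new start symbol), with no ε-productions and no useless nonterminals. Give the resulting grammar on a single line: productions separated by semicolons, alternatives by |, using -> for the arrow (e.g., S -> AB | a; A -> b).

S -> f | AZ | BA | BZ | ZA; A -> g; B -> f; Z -> BA | BZ | ZA

No ε-productions.
After unit-elimination: S -> f | Zg | fZ | fg | gZ; Z -> Zg | fZ | fg.
TERM: introduce B -> f, A -> g and substitute in every rule of length ≥2.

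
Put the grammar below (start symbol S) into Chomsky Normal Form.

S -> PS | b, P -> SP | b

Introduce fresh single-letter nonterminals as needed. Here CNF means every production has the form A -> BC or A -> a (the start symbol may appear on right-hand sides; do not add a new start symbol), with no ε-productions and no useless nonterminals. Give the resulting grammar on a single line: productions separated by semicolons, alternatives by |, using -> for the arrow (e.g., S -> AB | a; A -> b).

S -> b | PS; P -> b | SP

No ε-productions.
No unit productions to eliminate.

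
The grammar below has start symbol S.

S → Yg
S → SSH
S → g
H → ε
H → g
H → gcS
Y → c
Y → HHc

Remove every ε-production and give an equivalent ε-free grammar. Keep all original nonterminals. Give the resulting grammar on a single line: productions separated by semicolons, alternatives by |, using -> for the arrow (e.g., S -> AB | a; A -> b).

S -> g | SS | Yg | SSH; H -> g | gcS; Y -> c | Hc | HHc

Nullable set: {H}.
S -> SSH: H nullable, giving SS | SSH.
Drop H -> ε.
Y -> HHc: H, H nullable, giving HHc | Hc | c.
Unchanged (no nullable symbols): S -> Yg; S -> g; H -> g; H -> gcS; Y -> c.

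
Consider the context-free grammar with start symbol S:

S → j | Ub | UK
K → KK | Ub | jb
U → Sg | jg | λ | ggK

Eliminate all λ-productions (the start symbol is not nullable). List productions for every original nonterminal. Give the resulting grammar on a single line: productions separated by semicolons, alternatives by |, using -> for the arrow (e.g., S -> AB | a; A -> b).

S -> K | b | j | UK | Ub; K -> b | KK | Ub | jb; U -> Sg | jg | ggK

Nullable set: {U}.
S -> UK: U nullable, giving K | UK.
S -> Ub: U nullable, giving Ub | b.
K -> Ub: U nullable, giving Ub | b.
Drop U -> λ.
Unchanged (no nullable symbols): S -> j; K -> KK; K -> jb; U -> Sg; U -> ggK; U -> jg.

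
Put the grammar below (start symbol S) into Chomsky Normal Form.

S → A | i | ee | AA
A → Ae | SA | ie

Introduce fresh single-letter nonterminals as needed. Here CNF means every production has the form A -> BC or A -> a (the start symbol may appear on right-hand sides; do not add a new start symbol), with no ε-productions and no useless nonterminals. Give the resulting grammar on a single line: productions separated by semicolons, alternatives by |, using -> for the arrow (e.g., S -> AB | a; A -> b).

S -> i | AA | AB | BB | CB | SA; A -> AB | CB | SA; B -> e; C -> i

No ε-productions.
After unit-elimination: S -> i | AA | Ae | SA | ee | ie; A -> Ae | SA | ie.
TERM: introduce B -> e, C -> i and substitute in every rule of length ≥2.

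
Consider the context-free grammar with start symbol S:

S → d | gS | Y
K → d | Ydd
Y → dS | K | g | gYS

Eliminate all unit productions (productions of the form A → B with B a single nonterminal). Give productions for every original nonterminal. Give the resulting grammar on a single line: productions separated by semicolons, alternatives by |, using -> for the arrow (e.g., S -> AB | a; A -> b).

S -> d | g | dS | gS | Ydd | gYS; K -> d | Ydd; Y -> d | g | dS | Ydd | gYS

Unit productions: S->Y, Y->K.
Unit pairs (A ⇒* B via units): (S,K), (S,Y), (Y,K).
S: inherits non-unit rules of {K, S, Y} → Ydd | d | dS | g | gS | gYS.
K: inherits non-unit rules of {K} → Ydd | d.
Y: inherits non-unit rules of {K, Y} → Ydd | d | dS | g | gYS.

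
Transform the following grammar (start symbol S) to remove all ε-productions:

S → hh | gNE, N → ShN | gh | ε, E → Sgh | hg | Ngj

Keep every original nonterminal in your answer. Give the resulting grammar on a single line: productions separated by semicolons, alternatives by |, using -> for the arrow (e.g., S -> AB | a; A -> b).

S -> gE | hh | gNE; E -> gj | hg | Ngj | Sgh; N -> Sh | gh | ShN

Nullable set: {N}.
S -> gNE: N nullable, giving gE | gNE.
E -> Ngj: N nullable, giving Ngj | gj.
Drop N -> ε.
N -> ShN: N nullable, giving Sh | ShN.
Unchanged (no nullable symbols): S -> hh; E -> Sgh; E -> hg; N -> gh.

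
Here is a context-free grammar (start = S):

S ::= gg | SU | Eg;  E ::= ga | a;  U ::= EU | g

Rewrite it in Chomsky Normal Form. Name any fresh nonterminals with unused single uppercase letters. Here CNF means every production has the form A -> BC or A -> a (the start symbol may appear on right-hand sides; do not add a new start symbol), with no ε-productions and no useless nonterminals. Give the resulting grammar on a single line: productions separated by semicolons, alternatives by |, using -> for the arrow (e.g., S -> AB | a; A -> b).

No ε-productions.
No unit productions to eliminate.
TERM: introduce B -> a, A -> g and substitute in every rule of length ≥2.

S -> AA | EA | SU; A -> g; B -> a; E -> a | AB; U -> g | EU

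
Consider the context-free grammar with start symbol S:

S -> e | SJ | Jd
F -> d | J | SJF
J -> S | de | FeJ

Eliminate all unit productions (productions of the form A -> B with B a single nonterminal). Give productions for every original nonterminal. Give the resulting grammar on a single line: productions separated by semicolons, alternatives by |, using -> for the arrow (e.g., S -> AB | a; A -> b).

S -> e | Jd | SJ; F -> d | e | Jd | SJ | de | FeJ | SJF; J -> e | Jd | SJ | de | FeJ

Unit productions: F->J, J->S.
Unit pairs (A ⇒* B via units): (F,J), (F,S), (J,S).
S: inherits non-unit rules of {S} → Jd | SJ | e.
F: inherits non-unit rules of {F, J, S} → FeJ | Jd | SJ | SJF | d | de | e.
J: inherits non-unit rules of {J, S} → FeJ | Jd | SJ | de | e.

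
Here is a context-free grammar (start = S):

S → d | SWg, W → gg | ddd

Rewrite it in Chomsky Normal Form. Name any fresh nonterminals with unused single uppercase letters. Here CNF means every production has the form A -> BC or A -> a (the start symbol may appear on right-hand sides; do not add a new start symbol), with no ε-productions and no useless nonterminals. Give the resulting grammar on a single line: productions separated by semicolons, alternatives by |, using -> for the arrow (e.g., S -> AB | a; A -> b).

S -> d | SC; A -> g; B -> d; C -> WA; D -> BB; W -> AA | BD

No ε-productions.
No unit productions to eliminate.
TERM: introduce B -> d, A -> g and substitute in every rule of length ≥2.
BIN: S -> SWA becomes S -> SC, C -> WA; W -> BBB becomes W -> BD, D -> BB.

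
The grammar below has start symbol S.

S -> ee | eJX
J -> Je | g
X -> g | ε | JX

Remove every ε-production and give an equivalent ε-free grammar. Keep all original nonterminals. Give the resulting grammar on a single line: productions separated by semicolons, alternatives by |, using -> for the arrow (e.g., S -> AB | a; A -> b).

S -> eJ | ee | eJX; J -> g | Je; X -> J | g | JX

Nullable set: {X}.
S -> eJX: X nullable, giving eJ | eJX.
Drop X -> ε.
X -> JX: X nullable, giving J | JX.
Unchanged (no nullable symbols): S -> ee; J -> Je; J -> g; X -> g.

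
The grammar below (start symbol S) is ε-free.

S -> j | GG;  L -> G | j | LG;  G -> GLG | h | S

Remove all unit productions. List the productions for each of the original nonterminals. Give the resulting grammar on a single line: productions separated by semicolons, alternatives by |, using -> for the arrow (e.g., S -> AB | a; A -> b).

S -> j | GG; G -> h | j | GG | GLG; L -> h | j | GG | LG | GLG

Unit productions: G->S, L->G.
Unit pairs (A ⇒* B via units): (G,S), (L,G), (L,S).
S: inherits non-unit rules of {S} → GG | j.
G: inherits non-unit rules of {G, S} → GG | GLG | h | j.
L: inherits non-unit rules of {G, L, S} → GG | GLG | LG | h | j.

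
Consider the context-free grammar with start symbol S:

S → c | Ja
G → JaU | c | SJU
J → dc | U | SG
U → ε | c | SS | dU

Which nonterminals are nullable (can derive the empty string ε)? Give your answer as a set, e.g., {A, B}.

Directly nullable (have an ε-rule): {U}.
J is nullable via J -> U (every symbol on the right is already known nullable).
Not nullable: G, S — each has a terminal in every rule's right-hand side or depends on a non-nullable symbol.

{J, U}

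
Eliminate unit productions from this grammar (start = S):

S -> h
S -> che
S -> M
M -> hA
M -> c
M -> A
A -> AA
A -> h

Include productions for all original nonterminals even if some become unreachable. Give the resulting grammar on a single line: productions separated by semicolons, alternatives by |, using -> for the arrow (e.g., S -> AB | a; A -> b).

Unit productions: M->A, S->M.
Unit pairs (A ⇒* B via units): (M,A), (S,A), (S,M).
S: inherits non-unit rules of {A, M, S} → AA | c | che | h | hA.
A: inherits non-unit rules of {A} → AA | h.
M: inherits non-unit rules of {A, M} → AA | c | h | hA.

S -> c | h | AA | hA | che; A -> h | AA; M -> c | h | AA | hA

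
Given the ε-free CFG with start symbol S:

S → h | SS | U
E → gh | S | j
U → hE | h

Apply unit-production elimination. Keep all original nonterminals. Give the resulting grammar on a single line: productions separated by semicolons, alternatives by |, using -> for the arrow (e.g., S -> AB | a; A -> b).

Unit productions: E->S, S->U.
Unit pairs (A ⇒* B via units): (E,S), (E,U), (S,U).
S: inherits non-unit rules of {S, U} → SS | h | hE.
E: inherits non-unit rules of {E, S, U} → SS | gh | h | hE | j.
U: inherits non-unit rules of {U} → h | hE.

S -> h | SS | hE; E -> h | j | SS | gh | hE; U -> h | hE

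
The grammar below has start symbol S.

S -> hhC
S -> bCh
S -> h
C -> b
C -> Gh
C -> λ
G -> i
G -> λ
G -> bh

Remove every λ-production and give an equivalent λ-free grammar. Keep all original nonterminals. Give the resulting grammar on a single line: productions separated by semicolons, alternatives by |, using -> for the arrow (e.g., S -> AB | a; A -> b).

S -> h | bh | hh | bCh | hhC; C -> b | h | Gh; G -> i | bh

Nullable set: {C, G}.
S -> bCh: C nullable, giving bCh | bh.
S -> hhC: C nullable, giving hh | hhC.
Drop C -> λ.
C -> Gh: G nullable, giving Gh | h.
Drop G -> λ.
Unchanged (no nullable symbols): S -> h; C -> b; G -> bh; G -> i.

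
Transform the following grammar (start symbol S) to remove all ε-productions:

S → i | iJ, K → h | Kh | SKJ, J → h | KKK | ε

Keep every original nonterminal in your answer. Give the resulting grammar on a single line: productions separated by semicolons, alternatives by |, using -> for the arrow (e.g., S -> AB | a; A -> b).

S -> i | iJ; J -> h | KKK; K -> h | Kh | SK | SKJ

Nullable set: {J}.
S -> iJ: J nullable, giving i | iJ.
Drop J -> ε.
K -> SKJ: J nullable, giving SK | SKJ.
Unchanged (no nullable symbols): S -> i; J -> KKK; J -> h; K -> Kh; K -> h.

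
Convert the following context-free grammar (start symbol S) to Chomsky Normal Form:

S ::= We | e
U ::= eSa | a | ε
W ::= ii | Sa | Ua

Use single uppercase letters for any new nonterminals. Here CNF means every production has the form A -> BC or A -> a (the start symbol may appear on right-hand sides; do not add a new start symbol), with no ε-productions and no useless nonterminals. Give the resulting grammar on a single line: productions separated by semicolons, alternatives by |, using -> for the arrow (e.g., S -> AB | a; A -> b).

Nullable: {U}; after ε-elimination: S -> e | We; U -> a | eSa; W -> a | Sa | Ua | ii.
No unit productions to eliminate.
TERM: introduce B -> a, A -> e, C -> i and substitute in every rule of length ≥2.
BIN: U -> ASB becomes U -> AD, D -> SB.

S -> e | WA; A -> e; B -> a; C -> i; D -> SB; U -> a | AD; W -> a | CC | SB | UB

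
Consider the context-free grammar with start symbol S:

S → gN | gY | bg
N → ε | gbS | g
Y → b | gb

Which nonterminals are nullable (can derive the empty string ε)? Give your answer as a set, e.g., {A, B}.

Directly nullable (have an ε-rule): {N}.
Not nullable: S, Y — each has a terminal in every rule's right-hand side or depends on a non-nullable symbol.

{N}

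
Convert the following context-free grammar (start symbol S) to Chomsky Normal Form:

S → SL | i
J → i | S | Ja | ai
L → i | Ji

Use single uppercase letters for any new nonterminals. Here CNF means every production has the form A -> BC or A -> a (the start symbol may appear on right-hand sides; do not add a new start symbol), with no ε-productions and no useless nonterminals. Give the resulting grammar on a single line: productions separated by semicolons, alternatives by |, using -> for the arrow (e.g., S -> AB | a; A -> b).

No ε-productions.
After unit-elimination: S -> i | SL; J -> i | Ja | SL | ai; L -> i | Ji.
TERM: introduce A -> a, B -> i and substitute in every rule of length ≥2.

S -> i | SL; A -> a; B -> i; J -> i | AB | JA | SL; L -> i | JB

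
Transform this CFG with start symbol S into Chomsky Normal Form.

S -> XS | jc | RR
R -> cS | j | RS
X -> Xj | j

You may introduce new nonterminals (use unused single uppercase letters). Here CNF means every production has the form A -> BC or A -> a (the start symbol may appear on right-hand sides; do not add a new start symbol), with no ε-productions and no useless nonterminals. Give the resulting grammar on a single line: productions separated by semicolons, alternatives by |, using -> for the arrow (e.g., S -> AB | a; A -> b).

No ε-productions.
No unit productions to eliminate.
TERM: introduce A -> c, B -> j and substitute in every rule of length ≥2.

S -> BA | RR | XS; A -> c; B -> j; R -> j | AS | RS; X -> j | XB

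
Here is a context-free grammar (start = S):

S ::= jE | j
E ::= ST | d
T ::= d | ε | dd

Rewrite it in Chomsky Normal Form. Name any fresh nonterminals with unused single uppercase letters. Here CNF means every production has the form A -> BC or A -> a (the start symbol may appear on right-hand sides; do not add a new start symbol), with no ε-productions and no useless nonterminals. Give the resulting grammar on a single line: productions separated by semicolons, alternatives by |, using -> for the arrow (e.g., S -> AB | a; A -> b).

S -> j | AE; A -> j; B -> d; E -> d | j | AE | ST; T -> d | BB

Nullable: {T}; after ε-elimination: S -> j | jE; E -> S | d | ST; T -> d | dd.
After unit-elimination: S -> j | jE; E -> d | j | ST | jE; T -> d | dd.
TERM: introduce B -> d, A -> j and substitute in every rule of length ≥2.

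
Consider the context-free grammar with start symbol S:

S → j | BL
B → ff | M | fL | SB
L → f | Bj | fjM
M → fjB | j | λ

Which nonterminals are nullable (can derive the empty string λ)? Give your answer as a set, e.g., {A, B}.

{B, M}

Directly nullable (have an ε-rule): {M}.
B is nullable via B -> M (every symbol on the right is already known nullable).
Not nullable: L, S — each has a terminal in every rule's right-hand side or depends on a non-nullable symbol.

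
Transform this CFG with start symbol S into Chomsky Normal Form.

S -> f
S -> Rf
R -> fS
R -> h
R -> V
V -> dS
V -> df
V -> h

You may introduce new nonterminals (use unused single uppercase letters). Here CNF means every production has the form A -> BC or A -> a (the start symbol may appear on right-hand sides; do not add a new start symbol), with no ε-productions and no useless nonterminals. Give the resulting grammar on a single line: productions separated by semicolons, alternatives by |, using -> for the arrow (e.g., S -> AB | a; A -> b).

No ε-productions.
After unit-elimination: S -> f | Rf; R -> h | dS | df | fS; V -> h | dS | df.
TERM: introduce A -> d, B -> f and substitute in every rule of length ≥2.
Drop unreachable/unproductive: V.

S -> f | RB; A -> d; B -> f; R -> h | AB | AS | BS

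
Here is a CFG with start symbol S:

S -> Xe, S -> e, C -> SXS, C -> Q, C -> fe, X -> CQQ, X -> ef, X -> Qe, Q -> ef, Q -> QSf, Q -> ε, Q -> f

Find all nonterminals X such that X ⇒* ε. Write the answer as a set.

Directly nullable (have an ε-rule): {Q}.
C is nullable via C -> Q (every symbol on the right is already known nullable).
X is nullable via X -> CQQ (every symbol on the right is already known nullable).
Not nullable: S — each has a terminal in every rule's right-hand side or depends on a non-nullable symbol.

{C, Q, X}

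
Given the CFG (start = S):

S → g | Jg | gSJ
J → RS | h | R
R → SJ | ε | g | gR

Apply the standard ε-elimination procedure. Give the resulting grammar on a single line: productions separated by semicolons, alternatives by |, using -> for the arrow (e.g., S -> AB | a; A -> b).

S -> g | Jg | gS | gSJ; J -> R | S | h | RS; R -> S | g | SJ | gR

Nullable set: {J, R}.
S -> Jg: J nullable, giving Jg | g.
S -> gSJ: J nullable, giving gS | gSJ.
J -> R: R nullable, giving R.
J -> RS: R nullable, giving RS | S.
Drop R -> ε.
R -> SJ: J nullable, giving S | SJ.
R -> gR: R nullable, giving g | gR.
Unchanged (no nullable symbols): S -> g; J -> h; R -> g.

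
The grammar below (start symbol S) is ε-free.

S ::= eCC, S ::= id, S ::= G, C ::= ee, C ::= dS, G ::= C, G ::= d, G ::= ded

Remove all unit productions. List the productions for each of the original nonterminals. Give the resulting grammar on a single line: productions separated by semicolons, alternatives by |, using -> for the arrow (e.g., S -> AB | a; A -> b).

S -> d | dS | ee | id | ded | eCC; C -> dS | ee; G -> d | dS | ee | ded

Unit productions: G->C, S->G.
Unit pairs (A ⇒* B via units): (G,C), (S,C), (S,G).
S: inherits non-unit rules of {C, G, S} → d | dS | ded | eCC | ee | id.
C: inherits non-unit rules of {C} → dS | ee.
G: inherits non-unit rules of {C, G} → d | dS | ded | ee.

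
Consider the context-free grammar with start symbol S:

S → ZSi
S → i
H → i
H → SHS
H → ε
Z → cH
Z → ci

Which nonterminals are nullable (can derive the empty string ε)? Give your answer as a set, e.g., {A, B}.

Directly nullable (have an ε-rule): {H}.
Not nullable: S, Z — each has a terminal in every rule's right-hand side or depends on a non-nullable symbol.

{H}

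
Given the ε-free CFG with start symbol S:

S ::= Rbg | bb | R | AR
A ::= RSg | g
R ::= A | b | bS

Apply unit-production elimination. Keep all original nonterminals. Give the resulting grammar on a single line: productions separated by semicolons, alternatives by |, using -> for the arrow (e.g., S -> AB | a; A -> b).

S -> b | g | AR | bS | bb | RSg | Rbg; A -> g | RSg; R -> b | g | bS | RSg

Unit productions: R->A, S->R.
Unit pairs (A ⇒* B via units): (R,A), (S,A), (S,R).
S: inherits non-unit rules of {A, R, S} → AR | RSg | Rbg | b | bS | bb | g.
A: inherits non-unit rules of {A} → RSg | g.
R: inherits non-unit rules of {A, R} → RSg | b | bS | g.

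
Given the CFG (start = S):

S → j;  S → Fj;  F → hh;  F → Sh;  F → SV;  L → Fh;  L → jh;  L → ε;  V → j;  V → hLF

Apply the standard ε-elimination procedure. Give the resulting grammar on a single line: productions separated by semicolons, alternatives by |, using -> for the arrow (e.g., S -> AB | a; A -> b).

S -> j | Fj; F -> SV | Sh | hh; L -> Fh | jh; V -> j | hF | hLF

Nullable set: {L}.
Drop L -> ε.
V -> hLF: L nullable, giving hF | hLF.
Unchanged (no nullable symbols): S -> Fj; S -> j; F -> SV; F -> Sh; F -> hh; L -> Fh; L -> jh; V -> j.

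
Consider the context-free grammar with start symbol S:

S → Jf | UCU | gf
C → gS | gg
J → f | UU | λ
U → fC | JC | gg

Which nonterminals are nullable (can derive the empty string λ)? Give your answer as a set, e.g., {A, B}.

{J}

Directly nullable (have an ε-rule): {J}.
Not nullable: C, S, U — each has a terminal in every rule's right-hand side or depends on a non-nullable symbol.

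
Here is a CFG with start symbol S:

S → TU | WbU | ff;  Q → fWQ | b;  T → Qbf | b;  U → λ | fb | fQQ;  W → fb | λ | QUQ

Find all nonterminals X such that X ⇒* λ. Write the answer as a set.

{U, W}

Directly nullable (have an ε-rule): {U, W}.
Not nullable: Q, S, T — each has a terminal in every rule's right-hand side or depends on a non-nullable symbol.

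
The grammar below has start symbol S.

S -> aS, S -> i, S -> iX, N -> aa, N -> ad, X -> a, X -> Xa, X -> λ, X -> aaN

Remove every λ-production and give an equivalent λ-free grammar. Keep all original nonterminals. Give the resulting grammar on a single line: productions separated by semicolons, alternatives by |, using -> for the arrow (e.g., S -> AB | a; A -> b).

Nullable set: {X}.
S -> iX: X nullable, giving i | iX.
Drop X -> λ.
X -> Xa: X nullable, giving Xa | a.
Unchanged (no nullable symbols): S -> aS; S -> i; N -> aa; N -> ad; X -> a; X -> aaN.

S -> i | aS | iX; N -> aa | ad; X -> a | Xa | aaN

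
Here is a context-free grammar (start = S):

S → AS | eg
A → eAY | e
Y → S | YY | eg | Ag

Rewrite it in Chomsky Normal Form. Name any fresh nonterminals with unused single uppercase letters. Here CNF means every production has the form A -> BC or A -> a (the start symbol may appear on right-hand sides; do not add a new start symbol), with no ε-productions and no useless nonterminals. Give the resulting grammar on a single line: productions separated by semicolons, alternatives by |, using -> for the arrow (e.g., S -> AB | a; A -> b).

S -> AS | BC; A -> e | BD; B -> e; C -> g; D -> AY; Y -> AC | AS | BC | YY

No ε-productions.
After unit-elimination: S -> AS | eg; A -> e | eAY; Y -> AS | Ag | YY | eg.
TERM: introduce B -> e, C -> g and substitute in every rule of length ≥2.
BIN: A -> BAY becomes A -> BD, D -> AY.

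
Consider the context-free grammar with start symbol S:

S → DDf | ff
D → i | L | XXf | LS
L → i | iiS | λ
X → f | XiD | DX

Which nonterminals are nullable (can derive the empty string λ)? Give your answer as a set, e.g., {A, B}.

Directly nullable (have an ε-rule): {L}.
D is nullable via D -> L (every symbol on the right is already known nullable).
Not nullable: S, X — each has a terminal in every rule's right-hand side or depends on a non-nullable symbol.

{D, L}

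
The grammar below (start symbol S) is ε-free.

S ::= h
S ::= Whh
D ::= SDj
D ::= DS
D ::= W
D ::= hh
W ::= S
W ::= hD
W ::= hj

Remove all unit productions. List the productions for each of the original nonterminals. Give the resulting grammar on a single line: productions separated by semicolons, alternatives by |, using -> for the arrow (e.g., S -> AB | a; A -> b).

Unit productions: D->W, W->S.
Unit pairs (A ⇒* B via units): (D,S), (D,W), (W,S).
S: inherits non-unit rules of {S} → Whh | h.
D: inherits non-unit rules of {D, S, W} → DS | SDj | Whh | h | hD | hh | hj.
W: inherits non-unit rules of {S, W} → Whh | h | hD | hj.

S -> h | Whh; D -> h | DS | hD | hh | hj | SDj | Whh; W -> h | hD | hj | Whh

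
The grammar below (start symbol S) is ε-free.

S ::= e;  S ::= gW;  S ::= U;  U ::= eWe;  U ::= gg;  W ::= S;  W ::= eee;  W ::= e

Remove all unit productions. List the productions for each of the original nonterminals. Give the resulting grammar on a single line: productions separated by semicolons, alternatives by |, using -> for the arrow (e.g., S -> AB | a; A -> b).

Unit productions: S->U, W->S.
Unit pairs (A ⇒* B via units): (S,U), (W,S), (W,U).
S: inherits non-unit rules of {S, U} → e | eWe | gW | gg.
U: inherits non-unit rules of {U} → eWe | gg.
W: inherits non-unit rules of {S, U, W} → e | eWe | eee | gW | gg.

S -> e | gW | gg | eWe; U -> gg | eWe; W -> e | gW | gg | eWe | eee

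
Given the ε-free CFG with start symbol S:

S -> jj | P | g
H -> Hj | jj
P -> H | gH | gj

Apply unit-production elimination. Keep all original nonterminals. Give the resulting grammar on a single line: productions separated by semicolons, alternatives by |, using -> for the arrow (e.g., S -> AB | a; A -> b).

Unit productions: P->H, S->P.
Unit pairs (A ⇒* B via units): (P,H), (S,H), (S,P).
S: inherits non-unit rules of {H, P, S} → Hj | g | gH | gj | jj.
H: inherits non-unit rules of {H} → Hj | jj.
P: inherits non-unit rules of {H, P} → Hj | gH | gj | jj.

S -> g | Hj | gH | gj | jj; H -> Hj | jj; P -> Hj | gH | gj | jj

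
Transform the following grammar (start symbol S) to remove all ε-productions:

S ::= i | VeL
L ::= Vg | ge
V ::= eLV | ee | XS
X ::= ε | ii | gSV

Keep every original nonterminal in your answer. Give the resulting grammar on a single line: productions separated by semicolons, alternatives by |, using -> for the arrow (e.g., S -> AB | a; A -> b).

S -> i | VeL; L -> Vg | ge; V -> S | XS | ee | eLV; X -> ii | gSV

Nullable set: {X}.
V -> XS: X nullable, giving S | XS.
Drop X -> ε.
Unchanged (no nullable symbols): S -> VeL; S -> i; L -> Vg; L -> ge; V -> eLV; V -> ee; X -> gSV; X -> ii.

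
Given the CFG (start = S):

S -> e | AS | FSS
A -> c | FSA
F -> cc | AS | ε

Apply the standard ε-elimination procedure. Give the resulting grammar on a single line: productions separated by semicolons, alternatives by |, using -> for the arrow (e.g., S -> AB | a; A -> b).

S -> e | AS | SS | FSS; A -> c | SA | FSA; F -> AS | cc

Nullable set: {F}.
S -> FSS: F nullable, giving FSS | SS.
A -> FSA: F nullable, giving FSA | SA.
Drop F -> ε.
Unchanged (no nullable symbols): S -> AS; S -> e; A -> c; F -> AS; F -> cc.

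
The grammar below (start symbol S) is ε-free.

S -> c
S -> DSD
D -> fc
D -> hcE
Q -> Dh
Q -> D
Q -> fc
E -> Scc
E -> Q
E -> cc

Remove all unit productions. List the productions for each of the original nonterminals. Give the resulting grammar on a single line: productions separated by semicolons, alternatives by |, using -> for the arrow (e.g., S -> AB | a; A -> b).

Unit productions: E->Q, Q->D.
Unit pairs (A ⇒* B via units): (E,D), (E,Q), (Q,D).
S: inherits non-unit rules of {S} → DSD | c.
D: inherits non-unit rules of {D} → fc | hcE.
E: inherits non-unit rules of {D, E, Q} → Dh | Scc | cc | fc | hcE.
Q: inherits non-unit rules of {D, Q} → Dh | fc | hcE.

S -> c | DSD; D -> fc | hcE; E -> Dh | cc | fc | Scc | hcE; Q -> Dh | fc | hcE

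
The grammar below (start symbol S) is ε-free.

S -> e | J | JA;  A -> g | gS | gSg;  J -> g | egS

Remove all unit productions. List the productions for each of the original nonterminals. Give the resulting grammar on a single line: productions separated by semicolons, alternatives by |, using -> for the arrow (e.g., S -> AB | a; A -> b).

Unit productions: S->J.
Unit pairs (A ⇒* B via units): (S,J).
S: inherits non-unit rules of {J, S} → JA | e | egS | g.
A: inherits non-unit rules of {A} → g | gS | gSg.
J: inherits non-unit rules of {J} → egS | g.

S -> e | g | JA | egS; A -> g | gS | gSg; J -> g | egS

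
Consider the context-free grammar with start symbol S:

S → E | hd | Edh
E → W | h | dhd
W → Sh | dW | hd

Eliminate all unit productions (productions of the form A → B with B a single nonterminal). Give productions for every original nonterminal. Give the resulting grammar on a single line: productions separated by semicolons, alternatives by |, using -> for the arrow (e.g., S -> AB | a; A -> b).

S -> h | Sh | dW | hd | Edh | dhd; E -> h | Sh | dW | hd | dhd; W -> Sh | dW | hd

Unit productions: E->W, S->E.
Unit pairs (A ⇒* B via units): (E,W), (S,E), (S,W).
S: inherits non-unit rules of {E, S, W} → Edh | Sh | dW | dhd | h | hd.
E: inherits non-unit rules of {E, W} → Sh | dW | dhd | h | hd.
W: inherits non-unit rules of {W} → Sh | dW | hd.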